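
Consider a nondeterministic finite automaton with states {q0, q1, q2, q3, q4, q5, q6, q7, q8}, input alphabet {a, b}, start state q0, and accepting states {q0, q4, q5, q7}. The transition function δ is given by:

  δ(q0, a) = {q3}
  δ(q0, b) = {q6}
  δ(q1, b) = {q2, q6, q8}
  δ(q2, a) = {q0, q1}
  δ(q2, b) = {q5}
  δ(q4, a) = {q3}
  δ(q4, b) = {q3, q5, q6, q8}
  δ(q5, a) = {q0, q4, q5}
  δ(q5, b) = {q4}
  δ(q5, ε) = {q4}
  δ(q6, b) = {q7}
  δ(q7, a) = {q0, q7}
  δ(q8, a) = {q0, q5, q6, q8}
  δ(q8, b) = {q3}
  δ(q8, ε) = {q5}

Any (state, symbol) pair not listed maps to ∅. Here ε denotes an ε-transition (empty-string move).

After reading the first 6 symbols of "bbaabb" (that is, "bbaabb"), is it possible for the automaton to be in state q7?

Start in {q0}.
Read 'b': q0→{q6}; now {q6}.
Read 'b': q6→{q7}; now {q7}.
Read 'a': q7→{q0, q7}; now {q0, q7}.
Read 'a': q0→{q3}, q7→{q0, q7}; now {q0, q3, q7}.
Read 'b': q0→{q6}, q3→∅, q7→∅; now {q6}.
Read 'b': q6→{q7}; now {q7}.
State q7 is in {q7}.

Yes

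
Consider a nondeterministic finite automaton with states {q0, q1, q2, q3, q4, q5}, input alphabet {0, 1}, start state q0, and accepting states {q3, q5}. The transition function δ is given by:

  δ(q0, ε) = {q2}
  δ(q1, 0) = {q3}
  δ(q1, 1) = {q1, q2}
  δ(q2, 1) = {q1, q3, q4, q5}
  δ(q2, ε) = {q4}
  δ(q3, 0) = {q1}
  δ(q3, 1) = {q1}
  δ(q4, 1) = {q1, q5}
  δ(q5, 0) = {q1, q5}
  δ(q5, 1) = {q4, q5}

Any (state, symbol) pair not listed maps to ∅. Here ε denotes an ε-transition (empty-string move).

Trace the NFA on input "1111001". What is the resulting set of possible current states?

Start: ε-closure({q0}) = {q0, q2, q4}.
Read '1': q0→∅, q2→{q1, q3, q4, q5}, q4→{q1, q5}; now {q1, q3, q4, q5}.
Read '1': q1→{q1, q2}, q3→{q1}, q4→{q1, q5}, q5→{q4, q5}; now {q1, q2, q4, q5}.
Read '1': q1→{q1, q2}, q2→{q1, q3, q4, q5}, q4→{q1, q5}, q5→{q4, q5}; now {q1, q2, q3, q4, q5}.
Read '1': q1→{q1, q2}, q2→{q1, q3, q4, q5}, q3→{q1}, q4→{q1, q5}, q5→{q4, q5}; now {q1, q2, q3, q4, q5}.
Read '0': q1→{q3}, q2→∅, q3→{q1}, q4→∅, q5→{q1, q5}; now {q1, q3, q5}.
Read '0': q1→{q3}, q3→{q1}, q5→{q1, q5}; now {q1, q3, q5}.
Read '1': q1→{q1, q2}, q3→{q1}, q5→{q4, q5}; now {q1, q2, q4, q5}.

{q1, q2, q4, q5}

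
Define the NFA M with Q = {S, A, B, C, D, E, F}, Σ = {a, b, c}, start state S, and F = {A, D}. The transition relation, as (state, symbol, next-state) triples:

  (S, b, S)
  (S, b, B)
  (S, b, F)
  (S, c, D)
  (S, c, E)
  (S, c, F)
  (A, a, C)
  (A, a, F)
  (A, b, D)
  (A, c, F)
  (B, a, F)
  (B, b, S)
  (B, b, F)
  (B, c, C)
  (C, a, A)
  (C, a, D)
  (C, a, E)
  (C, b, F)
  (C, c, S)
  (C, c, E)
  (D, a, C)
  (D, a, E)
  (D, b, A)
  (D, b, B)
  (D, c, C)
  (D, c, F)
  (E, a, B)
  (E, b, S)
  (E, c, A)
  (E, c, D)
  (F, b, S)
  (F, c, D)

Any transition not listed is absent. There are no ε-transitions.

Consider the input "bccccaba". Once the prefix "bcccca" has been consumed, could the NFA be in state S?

No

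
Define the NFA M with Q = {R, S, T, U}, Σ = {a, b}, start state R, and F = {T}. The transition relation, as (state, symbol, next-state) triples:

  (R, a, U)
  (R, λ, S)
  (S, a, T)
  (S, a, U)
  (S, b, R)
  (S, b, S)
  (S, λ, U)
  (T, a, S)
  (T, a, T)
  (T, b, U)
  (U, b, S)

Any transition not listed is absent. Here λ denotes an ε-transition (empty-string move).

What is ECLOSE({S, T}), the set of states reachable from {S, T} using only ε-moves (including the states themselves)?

Begin with {S, T}.
ε-move S → U; add U.

{S, T, U}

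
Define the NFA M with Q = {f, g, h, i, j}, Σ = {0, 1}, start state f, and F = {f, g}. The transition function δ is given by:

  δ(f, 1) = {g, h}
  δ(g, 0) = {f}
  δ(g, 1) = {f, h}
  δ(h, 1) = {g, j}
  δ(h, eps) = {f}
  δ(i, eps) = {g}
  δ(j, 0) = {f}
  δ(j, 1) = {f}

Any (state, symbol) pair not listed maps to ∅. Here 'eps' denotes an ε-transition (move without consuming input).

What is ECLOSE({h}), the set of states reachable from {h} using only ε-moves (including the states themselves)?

{f, h}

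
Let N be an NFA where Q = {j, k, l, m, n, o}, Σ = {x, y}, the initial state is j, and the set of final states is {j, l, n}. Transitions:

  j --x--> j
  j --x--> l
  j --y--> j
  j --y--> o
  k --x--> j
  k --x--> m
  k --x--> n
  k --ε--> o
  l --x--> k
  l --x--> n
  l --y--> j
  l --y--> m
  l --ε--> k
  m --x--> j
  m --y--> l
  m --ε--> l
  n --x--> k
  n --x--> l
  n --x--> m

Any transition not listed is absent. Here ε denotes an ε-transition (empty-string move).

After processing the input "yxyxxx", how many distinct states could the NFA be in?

6

Start in {j}.
Read 'y': j→{j, o}; now {j, o}.
Read 'x': j→{j, l}, o→∅; union {j, l}; ε-closure = {j, k, l, o}.
Read 'y': j→{j, o}, k→∅, l→{j, m}, o→∅; union {j, m, o}; ε-closure = {j, k, l, m, o}.
Read 'x': j→{j, l}, k→{j, m, n}, l→{k, n}, m→{j}, o→∅; union {j, k, l, m, n}; ε-closure = {j, k, l, m, n, o}.
Read 'x': j→{j, l}, k→{j, m, n}, l→{k, n}, m→{j}, n→{k, l, m}, o→∅; union {j, k, l, m, n}; ε-closure = {j, k, l, m, n, o}.
Read 'x': j→{j, l}, k→{j, m, n}, l→{k, n}, m→{j}, n→{k, l, m}, o→∅; union {j, k, l, m, n}; ε-closure = {j, k, l, m, n, o}.
That set has 6 states.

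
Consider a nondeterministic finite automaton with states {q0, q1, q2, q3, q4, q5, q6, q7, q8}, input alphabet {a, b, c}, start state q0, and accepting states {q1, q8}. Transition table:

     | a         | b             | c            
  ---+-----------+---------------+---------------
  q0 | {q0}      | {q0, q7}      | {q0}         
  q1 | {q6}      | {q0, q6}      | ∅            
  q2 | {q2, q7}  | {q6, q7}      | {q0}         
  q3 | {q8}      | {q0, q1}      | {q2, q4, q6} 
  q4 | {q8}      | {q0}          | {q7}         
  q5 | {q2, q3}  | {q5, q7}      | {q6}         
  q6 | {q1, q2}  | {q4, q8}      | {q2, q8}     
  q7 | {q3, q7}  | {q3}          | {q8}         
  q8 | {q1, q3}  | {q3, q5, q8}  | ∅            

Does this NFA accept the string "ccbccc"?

Start in {q0}.
Read 'c': {q0} → {q0}.
Read 'c': {q0} → {q0}.
Read 'b': {q0} → {q0, q7}.
Read 'c': {q0, q7} → {q0, q8}.
Read 'c': {q0, q8} → {q0}.
Read 'c': {q0} → {q0}.
The final set {q0} contains no accepting state.

No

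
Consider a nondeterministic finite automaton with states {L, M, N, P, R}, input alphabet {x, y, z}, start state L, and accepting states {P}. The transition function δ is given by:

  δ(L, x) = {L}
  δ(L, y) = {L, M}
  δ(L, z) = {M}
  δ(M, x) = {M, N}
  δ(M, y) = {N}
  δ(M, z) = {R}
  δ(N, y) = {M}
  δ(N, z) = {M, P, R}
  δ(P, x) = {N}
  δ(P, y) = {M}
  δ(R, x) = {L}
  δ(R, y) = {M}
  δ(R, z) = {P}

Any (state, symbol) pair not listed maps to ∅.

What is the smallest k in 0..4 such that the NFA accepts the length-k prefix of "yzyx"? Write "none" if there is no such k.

Start in {L}.
Read 'y': L→{L, M}; now {L, M}.
Read 'z': L→{M}, M→{R}; now {M, R}.
Read 'y': M→{N}, R→{M}; now {M, N}.
Read 'x': M→{M, N}, N→∅; now {M, N}.
No reachable set along the way intersects F.

none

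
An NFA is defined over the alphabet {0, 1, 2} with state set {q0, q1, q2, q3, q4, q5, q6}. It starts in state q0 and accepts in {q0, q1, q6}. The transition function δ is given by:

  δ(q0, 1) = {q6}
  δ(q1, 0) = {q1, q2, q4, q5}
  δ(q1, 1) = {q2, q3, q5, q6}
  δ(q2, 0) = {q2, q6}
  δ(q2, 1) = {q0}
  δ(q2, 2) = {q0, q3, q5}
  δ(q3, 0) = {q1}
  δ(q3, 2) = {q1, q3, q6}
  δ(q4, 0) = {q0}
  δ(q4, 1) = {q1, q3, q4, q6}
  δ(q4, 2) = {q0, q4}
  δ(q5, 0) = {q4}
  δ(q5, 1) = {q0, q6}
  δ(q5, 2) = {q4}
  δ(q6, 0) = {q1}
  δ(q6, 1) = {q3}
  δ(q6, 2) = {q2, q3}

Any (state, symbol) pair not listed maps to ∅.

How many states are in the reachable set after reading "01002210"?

Start in {q0}.
Read '0': q0→∅; now ∅.
The set is empty and remains empty for the remaining 7 symbols.
That set has 0 states.

0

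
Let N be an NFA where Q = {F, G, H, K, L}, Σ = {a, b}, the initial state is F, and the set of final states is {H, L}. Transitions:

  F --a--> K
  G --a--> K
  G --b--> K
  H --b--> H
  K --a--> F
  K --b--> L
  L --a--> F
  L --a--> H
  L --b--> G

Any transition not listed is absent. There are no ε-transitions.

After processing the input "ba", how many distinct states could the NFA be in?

Start in {F}.
Read 'b': {F} → ∅.
The set is empty and remains empty for the remaining 1 symbol.
That set has 0 states.

0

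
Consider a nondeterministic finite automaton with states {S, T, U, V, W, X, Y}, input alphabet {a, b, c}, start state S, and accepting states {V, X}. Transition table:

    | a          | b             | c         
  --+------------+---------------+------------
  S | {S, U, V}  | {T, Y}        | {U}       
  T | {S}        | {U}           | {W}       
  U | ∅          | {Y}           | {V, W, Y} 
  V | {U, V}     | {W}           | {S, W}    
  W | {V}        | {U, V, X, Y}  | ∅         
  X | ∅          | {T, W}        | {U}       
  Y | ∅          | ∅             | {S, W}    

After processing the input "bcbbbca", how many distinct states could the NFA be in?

3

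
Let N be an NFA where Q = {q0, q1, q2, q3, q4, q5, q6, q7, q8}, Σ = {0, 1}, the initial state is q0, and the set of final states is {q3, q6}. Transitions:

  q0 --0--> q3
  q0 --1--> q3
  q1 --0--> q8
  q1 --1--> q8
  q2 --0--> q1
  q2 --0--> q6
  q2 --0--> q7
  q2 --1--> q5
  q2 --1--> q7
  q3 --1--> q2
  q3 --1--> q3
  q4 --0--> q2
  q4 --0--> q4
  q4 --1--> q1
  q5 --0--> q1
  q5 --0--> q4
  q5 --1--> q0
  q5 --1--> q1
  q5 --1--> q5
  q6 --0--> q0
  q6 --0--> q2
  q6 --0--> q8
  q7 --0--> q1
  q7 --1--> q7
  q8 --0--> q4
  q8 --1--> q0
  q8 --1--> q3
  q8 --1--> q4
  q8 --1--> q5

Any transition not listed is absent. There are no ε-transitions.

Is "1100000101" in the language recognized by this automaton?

Start in {q0}.
Read '1': {q0} → {q3}.
Read '1': {q3} → {q2, q3}.
Read '0': {q2, q3} → {q1, q6, q7}.
Read '0': {q1, q6, q7} → {q0, q1, q2, q8}.
Read '0': {q0, q1, q2, q8} → {q1, q3, q4, q6, q7, q8}.
Read '0': {q1, q3, q4, q6, q7, q8} → {q0, q1, q2, q4, q8}.
Read '0': {q0, q1, q2, q4, q8} → {q1, q2, q3, q4, q6, q7, q8}.
Read '1': {q1, q2, q3, q4, q6, q7, q8} → {q0, q1, q2, q3, q4, q5, q7, q8}.
Read '0': {q0, q1, q2, q3, q4, q5, q7, q8} → {q1, q2, q3, q4, q6, q7, q8}.
Read '1': {q1, q2, q3, q4, q6, q7, q8} → {q0, q1, q2, q3, q4, q5, q7, q8}.
The final set {q0, q1, q2, q3, q4, q5, q7, q8} contains the accepting state q3.

Yes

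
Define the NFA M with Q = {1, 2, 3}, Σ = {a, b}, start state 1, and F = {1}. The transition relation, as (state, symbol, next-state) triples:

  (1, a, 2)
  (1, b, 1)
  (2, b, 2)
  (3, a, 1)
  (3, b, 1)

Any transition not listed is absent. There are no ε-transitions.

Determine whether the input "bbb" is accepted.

Start in {1}.
Read 'b': 1→{1}; now {1}.
Read 'b': 1→{1}; now {1}.
Read 'b': 1→{1}; now {1}.
The final set {1} contains the accepting state 1.

Yes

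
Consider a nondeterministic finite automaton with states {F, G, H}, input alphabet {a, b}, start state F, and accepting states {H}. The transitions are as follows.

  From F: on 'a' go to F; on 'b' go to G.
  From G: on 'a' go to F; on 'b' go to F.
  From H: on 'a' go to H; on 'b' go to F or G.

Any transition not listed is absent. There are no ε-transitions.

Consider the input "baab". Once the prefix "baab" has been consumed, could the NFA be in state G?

Yes

Start in {F}.
Read 'b': F→{G}; now {G}.
Read 'a': G→{F}; now {F}.
Read 'a': F→{F}; now {F}.
Read 'b': F→{G}; now {G}.
State G is in {G}.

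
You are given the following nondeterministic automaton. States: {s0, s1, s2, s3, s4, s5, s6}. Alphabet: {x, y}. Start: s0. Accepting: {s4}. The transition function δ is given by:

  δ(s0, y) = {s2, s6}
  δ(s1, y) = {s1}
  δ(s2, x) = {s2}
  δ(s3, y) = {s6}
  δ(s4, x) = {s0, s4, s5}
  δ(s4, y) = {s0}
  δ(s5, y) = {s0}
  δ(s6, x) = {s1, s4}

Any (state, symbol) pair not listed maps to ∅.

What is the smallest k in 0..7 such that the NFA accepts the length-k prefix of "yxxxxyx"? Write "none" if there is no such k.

2

Start in {s0}.
Read 'y': s0→{s2, s6}; now {s2, s6}.
Read 'x': s2→{s2}, s6→{s1, s4}; now {s1, s2, s4}.
None of the earlier sets intersect F, but {s1, s2, s4} does.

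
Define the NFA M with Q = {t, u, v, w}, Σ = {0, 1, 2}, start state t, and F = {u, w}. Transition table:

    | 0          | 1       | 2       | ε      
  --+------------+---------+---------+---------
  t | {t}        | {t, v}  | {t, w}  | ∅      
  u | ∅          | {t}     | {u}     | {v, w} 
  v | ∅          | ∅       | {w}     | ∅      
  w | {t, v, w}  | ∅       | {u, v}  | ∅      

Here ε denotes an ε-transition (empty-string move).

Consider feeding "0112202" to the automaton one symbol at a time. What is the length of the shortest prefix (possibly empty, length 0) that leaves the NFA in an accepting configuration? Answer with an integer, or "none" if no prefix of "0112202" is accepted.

4

Start in {t}.
Read '0': t→{t}; now {t}.
Read '1': t→{t, v}; now {t, v}.
Read '1': t→{t, v}, v→∅; now {t, v}.
Read '2': t→{t, w}, v→{w}; now {t, w}.
None of the earlier sets intersect F, but {t, w} does.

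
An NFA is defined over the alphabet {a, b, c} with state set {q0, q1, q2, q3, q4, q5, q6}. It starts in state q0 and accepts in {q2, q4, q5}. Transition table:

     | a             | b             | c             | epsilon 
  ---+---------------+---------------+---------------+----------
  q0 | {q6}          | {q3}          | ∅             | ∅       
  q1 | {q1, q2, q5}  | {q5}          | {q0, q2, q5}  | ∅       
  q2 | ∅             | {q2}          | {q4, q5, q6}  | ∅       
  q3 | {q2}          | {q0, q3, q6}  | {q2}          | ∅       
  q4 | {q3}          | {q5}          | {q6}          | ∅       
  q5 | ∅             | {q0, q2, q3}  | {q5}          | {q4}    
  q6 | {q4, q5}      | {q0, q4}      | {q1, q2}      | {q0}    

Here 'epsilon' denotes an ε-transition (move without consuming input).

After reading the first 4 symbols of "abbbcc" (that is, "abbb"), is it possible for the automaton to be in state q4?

Start in {q0}.
Read 'a': q0→{q6}; union {q6}; ε-closure = {q0, q6}.
Read 'b': q0→{q3}, q6→{q0, q4}; now {q0, q3, q4}.
Read 'b': q0→{q3}, q3→{q0, q3, q6}, q4→{q5}; union {q0, q3, q5, q6}; ε-closure = {q0, q3, q4, q5, q6}.
Read 'b': q0→{q3}, q3→{q0, q3, q6}, q4→{q5}, q5→{q0, q2, q3}, q6→{q0, q4}; now {q0, q2, q3, q4, q5, q6}.
State q4 is in {q0, q2, q3, q4, q5, q6}.

Yes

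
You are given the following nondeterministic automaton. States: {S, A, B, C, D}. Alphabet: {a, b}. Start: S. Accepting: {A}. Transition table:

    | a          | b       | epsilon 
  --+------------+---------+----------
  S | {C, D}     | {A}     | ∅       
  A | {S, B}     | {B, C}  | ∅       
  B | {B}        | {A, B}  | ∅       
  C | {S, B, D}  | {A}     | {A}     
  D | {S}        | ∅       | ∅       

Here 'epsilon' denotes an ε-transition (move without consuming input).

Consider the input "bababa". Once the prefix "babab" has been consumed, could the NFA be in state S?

No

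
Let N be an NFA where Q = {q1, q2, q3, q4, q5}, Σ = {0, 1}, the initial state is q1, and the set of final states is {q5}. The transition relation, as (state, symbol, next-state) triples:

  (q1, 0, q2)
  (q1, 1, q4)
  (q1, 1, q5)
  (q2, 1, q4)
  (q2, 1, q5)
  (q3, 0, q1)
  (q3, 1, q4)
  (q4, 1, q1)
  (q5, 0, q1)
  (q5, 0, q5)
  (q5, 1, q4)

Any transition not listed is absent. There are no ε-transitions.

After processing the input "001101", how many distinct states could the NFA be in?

0

Start in {q1}.
Read '0': {q1} → {q2}.
Read '0': {q2} → ∅.
The set is empty and remains empty for the remaining 4 symbols.
That set has 0 states.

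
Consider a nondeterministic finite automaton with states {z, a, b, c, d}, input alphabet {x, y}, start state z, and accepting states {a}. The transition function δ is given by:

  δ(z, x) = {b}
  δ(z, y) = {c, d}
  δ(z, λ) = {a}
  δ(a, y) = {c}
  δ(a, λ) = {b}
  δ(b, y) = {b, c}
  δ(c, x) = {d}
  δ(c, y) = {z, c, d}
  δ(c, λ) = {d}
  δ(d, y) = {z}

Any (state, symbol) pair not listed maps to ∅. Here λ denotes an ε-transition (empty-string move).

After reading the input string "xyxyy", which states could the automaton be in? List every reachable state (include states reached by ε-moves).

{b, c, d}

Start: ε-closure({z}) = {z, a, b}.
Read 'x': z→{b}, a→∅, b→∅; now {b}.
Read 'y': b→{b, c}; union {b, c}; ε-closure = {b, c, d}.
Read 'x': b→∅, c→{d}, d→∅; now {d}.
Read 'y': d→{z}; union {z}; ε-closure = {z, a, b}.
Read 'y': z→{c, d}, a→{c}, b→{b, c}; now {b, c, d}.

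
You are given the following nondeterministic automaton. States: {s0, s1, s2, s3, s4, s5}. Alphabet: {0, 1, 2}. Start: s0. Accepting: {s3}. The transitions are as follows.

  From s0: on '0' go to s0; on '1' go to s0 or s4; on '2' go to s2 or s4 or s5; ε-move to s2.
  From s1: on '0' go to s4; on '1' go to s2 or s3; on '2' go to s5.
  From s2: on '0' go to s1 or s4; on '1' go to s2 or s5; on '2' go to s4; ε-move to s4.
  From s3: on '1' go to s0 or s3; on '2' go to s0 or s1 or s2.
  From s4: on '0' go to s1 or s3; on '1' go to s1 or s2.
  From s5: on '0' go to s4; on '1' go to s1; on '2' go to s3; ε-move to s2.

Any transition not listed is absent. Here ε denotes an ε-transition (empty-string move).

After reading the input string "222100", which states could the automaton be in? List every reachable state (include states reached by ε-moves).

{s0, s1, s2, s3, s4}

Start: ε-closure({s0}) = {s0, s2, s4}.
Read '2': {s0, s2, s4} → {s2, s4, s5}.
Read '2': {s2, s4, s5} → {s3, s4}.
Read '2': {s3, s4} → {s0, s1, s2, s4}.
Read '1': {s0, s1, s2, s4} → {s0, s1, s2, s3, s4, s5}.
Read '0': {s0, s1, s2, s3, s4, s5} → {s0, s1, s2, s3, s4}.
Read '0': {s0, s1, s2, s3, s4} → {s0, s1, s2, s3, s4}.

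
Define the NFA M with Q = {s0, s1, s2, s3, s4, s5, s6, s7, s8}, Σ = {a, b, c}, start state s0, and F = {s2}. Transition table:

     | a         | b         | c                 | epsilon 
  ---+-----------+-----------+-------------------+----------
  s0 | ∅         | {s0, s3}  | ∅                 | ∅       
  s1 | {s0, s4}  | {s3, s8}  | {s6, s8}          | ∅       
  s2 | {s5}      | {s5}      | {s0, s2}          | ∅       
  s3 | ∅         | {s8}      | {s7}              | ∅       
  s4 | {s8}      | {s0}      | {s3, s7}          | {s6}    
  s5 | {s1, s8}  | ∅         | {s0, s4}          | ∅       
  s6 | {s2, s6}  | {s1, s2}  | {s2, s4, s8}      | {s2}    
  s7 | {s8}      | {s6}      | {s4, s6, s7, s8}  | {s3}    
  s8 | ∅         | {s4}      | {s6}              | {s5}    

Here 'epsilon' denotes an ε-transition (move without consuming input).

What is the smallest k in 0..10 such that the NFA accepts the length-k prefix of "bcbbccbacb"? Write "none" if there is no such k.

Start in {s0}.
Read 'b': s0→{s0, s3}; now {s0, s3}.
Read 'c': s0→∅, s3→{s7}; union {s7}; ε-closure = {s3, s7}.
Read 'b': s3→{s8}, s7→{s6}; union {s6, s8}; ε-closure = {s2, s5, s6, s8}.
None of the earlier sets intersect F, but {s2, s5, s6, s8} does.

3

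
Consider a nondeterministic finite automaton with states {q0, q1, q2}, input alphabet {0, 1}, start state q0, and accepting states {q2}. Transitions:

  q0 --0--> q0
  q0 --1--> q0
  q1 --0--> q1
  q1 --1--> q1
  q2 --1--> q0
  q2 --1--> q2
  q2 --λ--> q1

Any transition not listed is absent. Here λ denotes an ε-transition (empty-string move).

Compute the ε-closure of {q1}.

Begin with {q1}.
No ε-moves leave this set, so the closure equals the set itself.

{q1}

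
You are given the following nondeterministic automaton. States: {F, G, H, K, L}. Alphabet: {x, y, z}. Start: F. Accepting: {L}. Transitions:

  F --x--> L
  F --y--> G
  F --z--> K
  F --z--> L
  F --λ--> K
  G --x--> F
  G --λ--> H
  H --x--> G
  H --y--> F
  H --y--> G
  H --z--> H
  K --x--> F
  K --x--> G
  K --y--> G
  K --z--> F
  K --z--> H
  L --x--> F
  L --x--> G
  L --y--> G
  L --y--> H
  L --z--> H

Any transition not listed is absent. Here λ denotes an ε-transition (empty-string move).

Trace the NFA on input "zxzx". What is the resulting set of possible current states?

{F, G, H, K, L}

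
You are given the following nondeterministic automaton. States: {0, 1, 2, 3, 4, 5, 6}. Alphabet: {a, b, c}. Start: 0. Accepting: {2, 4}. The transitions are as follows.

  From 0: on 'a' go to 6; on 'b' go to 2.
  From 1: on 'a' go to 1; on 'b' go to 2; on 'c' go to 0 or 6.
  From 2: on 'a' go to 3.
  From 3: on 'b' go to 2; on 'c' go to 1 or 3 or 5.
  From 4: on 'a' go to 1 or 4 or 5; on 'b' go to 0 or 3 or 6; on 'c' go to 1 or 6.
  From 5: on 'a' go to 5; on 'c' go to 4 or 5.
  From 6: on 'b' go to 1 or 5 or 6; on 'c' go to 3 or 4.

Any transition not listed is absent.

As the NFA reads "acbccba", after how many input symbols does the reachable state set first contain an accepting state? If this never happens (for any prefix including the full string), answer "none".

Start in {0}.
Read 'a': 0→{6}; now {6}.
Read 'c': 6→{3, 4}; now {3, 4}.
None of the earlier sets intersect F, but {3, 4} does.

2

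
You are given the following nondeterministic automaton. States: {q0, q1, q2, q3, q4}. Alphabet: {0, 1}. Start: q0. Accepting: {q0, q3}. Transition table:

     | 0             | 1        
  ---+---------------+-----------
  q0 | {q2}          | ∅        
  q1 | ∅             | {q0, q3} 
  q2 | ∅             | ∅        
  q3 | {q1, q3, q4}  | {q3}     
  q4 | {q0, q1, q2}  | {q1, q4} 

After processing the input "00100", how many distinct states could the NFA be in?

0

Start in {q0}.
Read '0': {q0} → {q2}.
Read '0': {q2} → ∅.
The set is empty and remains empty for the remaining 3 symbols.
That set has 0 states.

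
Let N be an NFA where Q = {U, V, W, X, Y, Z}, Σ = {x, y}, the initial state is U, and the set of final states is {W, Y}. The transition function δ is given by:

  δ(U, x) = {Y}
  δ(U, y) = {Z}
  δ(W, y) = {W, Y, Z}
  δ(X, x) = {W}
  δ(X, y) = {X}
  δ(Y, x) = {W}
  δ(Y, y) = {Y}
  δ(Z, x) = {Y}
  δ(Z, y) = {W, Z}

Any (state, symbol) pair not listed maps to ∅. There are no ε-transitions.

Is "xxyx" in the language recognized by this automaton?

Yes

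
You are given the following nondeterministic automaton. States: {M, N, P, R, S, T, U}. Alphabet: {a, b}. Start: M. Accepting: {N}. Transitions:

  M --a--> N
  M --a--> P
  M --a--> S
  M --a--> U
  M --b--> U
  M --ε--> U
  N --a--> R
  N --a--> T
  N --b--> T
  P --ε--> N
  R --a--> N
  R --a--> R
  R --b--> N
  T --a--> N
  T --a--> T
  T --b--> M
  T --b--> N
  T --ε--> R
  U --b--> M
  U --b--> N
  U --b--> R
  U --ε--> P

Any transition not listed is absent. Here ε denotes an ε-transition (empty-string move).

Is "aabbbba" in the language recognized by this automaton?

Start: ε-closure({M}) = {M, N, P, U}.
Read 'a': M→{N, P, S, U}, N→{R, T}, P→∅, U→∅; now {N, P, R, S, T, U}.
Read 'a': N→{R, T}, P→∅, R→{N, R}, S→∅, T→{N, T}, U→∅; now {N, R, T}.
Read 'b': N→{T}, R→{N}, T→{M, N}; union {M, N, T}; ε-closure = {M, N, P, R, T, U}.
Read 'b': M→{U}, N→{T}, P→∅, R→{N}, T→{M, N}, U→{M, N, R}; union {M, N, R, T, U}; ε-closure = {M, N, P, R, T, U}.
Read 'b': M→{U}, N→{T}, P→∅, R→{N}, T→{M, N}, U→{M, N, R}; union {M, N, R, T, U}; ε-closure = {M, N, P, R, T, U}.
Read 'b': M→{U}, N→{T}, P→∅, R→{N}, T→{M, N}, U→{M, N, R}; union {M, N, R, T, U}; ε-closure = {M, N, P, R, T, U}.
Read 'a': M→{N, P, S, U}, N→{R, T}, P→∅, R→{N, R}, T→{N, T}, U→∅; now {N, P, R, S, T, U}.
The final set {N, P, R, S, T, U} contains the accepting state N.

Yes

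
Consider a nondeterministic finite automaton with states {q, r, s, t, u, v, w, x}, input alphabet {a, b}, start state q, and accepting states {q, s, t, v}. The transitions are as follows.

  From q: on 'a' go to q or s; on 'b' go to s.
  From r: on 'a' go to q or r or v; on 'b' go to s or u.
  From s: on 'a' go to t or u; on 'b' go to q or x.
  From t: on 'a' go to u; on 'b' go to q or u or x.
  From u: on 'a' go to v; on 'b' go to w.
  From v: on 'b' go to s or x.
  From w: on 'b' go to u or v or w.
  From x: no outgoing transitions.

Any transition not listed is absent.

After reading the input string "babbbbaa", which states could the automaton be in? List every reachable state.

{q, s, t, u, v}

Start in {q}.
Read 'b': q→{s}; now {s}.
Read 'a': s→{t, u}; now {t, u}.
Read 'b': t→{q, u, x}, u→{w}; now {q, u, w, x}.
Read 'b': q→{s}, u→{w}, w→{u, v, w}, x→∅; now {s, u, v, w}.
Read 'b': s→{q, x}, u→{w}, v→{s, x}, w→{u, v, w}; now {q, s, u, v, w, x}.
Read 'b': q→{s}, s→{q, x}, u→{w}, v→{s, x}, w→{u, v, w}, x→∅; now {q, s, u, v, w, x}.
Read 'a': q→{q, s}, s→{t, u}, u→{v}, v→∅, w→∅, x→∅; now {q, s, t, u, v}.
Read 'a': q→{q, s}, s→{t, u}, t→{u}, u→{v}, v→∅; now {q, s, t, u, v}.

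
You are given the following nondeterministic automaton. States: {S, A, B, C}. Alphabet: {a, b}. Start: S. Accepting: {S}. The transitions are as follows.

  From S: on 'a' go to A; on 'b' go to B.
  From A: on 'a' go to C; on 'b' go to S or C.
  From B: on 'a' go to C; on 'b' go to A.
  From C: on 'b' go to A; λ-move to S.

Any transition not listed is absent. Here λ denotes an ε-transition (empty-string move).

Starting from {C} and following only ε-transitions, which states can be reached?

{S, C}

Begin with {C}.
ε-move C → S; add S.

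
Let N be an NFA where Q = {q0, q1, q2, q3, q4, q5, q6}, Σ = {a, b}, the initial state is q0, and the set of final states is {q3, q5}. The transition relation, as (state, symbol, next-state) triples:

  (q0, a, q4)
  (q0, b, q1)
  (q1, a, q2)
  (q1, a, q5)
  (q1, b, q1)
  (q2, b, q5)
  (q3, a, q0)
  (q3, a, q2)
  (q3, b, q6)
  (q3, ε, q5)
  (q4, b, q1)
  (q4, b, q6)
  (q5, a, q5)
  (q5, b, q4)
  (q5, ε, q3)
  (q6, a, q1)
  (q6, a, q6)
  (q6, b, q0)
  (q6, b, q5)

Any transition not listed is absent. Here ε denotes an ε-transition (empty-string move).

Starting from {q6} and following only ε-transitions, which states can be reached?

{q6}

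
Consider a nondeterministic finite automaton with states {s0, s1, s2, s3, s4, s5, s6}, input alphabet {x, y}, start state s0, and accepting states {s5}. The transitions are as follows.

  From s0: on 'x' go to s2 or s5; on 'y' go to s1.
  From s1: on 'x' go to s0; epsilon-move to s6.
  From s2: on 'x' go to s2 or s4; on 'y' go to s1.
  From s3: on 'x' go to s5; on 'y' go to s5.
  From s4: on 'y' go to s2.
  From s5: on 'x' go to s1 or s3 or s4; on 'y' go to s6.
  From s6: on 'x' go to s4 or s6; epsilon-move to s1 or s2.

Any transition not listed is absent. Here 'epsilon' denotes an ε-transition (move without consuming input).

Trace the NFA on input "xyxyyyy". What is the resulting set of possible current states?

Start in {s0}.
Read 'x': s0→{s2, s5}; now {s2, s5}.
Read 'y': s2→{s1}, s5→{s6}; union {s1, s6}; ε-closure = {s1, s2, s6}.
Read 'x': s1→{s0}, s2→{s2, s4}, s6→{s4, s6}; union {s0, s2, s4, s6}; ε-closure = {s0, s1, s2, s4, s6}.
Read 'y': s0→{s1}, s1→∅, s2→{s1}, s4→{s2}, s6→∅; union {s1, s2}; ε-closure = {s1, s2, s6}.
Read 'y': s1→∅, s2→{s1}, s6→∅; union {s1}; ε-closure = {s1, s2, s6}.
Read 'y': s1→∅, s2→{s1}, s6→∅; union {s1}; ε-closure = {s1, s2, s6}.
Read 'y': s1→∅, s2→{s1}, s6→∅; union {s1}; ε-closure = {s1, s2, s6}.

{s1, s2, s6}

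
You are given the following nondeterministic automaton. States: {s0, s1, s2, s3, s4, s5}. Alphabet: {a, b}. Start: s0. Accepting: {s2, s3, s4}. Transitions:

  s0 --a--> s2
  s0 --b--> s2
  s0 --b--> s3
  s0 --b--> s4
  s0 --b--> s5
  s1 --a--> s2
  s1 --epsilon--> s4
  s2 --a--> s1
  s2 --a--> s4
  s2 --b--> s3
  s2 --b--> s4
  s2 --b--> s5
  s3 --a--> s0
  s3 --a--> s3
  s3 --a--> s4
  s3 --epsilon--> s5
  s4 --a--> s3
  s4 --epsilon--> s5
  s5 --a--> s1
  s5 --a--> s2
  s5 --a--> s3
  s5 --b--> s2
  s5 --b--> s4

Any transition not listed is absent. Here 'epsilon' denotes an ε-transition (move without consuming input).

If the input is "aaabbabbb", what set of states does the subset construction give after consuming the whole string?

Start in {s0}.
Read 'a': {s0} → {s2}.
Read 'a': {s2} → {s1, s4, s5}.
Read 'a': {s1, s4, s5} → {s1, s2, s3, s4, s5}.
Read 'b': {s1, s2, s3, s4, s5} → {s2, s3, s4, s5}.
Read 'b': {s2, s3, s4, s5} → {s2, s3, s4, s5}.
Read 'a': {s2, s3, s4, s5} → {s0, s1, s2, s3, s4, s5}.
Read 'b': {s0, s1, s2, s3, s4, s5} → {s2, s3, s4, s5}.
Read 'b': {s2, s3, s4, s5} → {s2, s3, s4, s5}.
Read 'b': {s2, s3, s4, s5} → {s2, s3, s4, s5}.

{s2, s3, s4, s5}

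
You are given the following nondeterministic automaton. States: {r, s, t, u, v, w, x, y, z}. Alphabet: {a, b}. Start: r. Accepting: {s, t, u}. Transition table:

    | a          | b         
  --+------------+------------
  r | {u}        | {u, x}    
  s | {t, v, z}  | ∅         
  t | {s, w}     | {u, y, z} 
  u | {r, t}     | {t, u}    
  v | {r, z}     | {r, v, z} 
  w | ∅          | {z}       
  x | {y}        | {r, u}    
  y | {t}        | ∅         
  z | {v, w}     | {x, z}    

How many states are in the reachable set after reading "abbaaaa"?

7

Start in {r}.
Read 'a': r→{u}; now {u}.
Read 'b': u→{t, u}; now {t, u}.
Read 'b': t→{u, y, z}, u→{t, u}; now {t, u, y, z}.
Read 'a': t→{s, w}, u→{r, t}, y→{t}, z→{v, w}; now {r, s, t, v, w}.
Read 'a': r→{u}, s→{t, v, z}, t→{s, w}, v→{r, z}, w→∅; now {r, s, t, u, v, w, z}.
Read 'a': r→{u}, s→{t, v, z}, t→{s, w}, u→{r, t}, v→{r, z}, w→∅, z→{v, w}; now {r, s, t, u, v, w, z}.
Read 'a': r→{u}, s→{t, v, z}, t→{s, w}, u→{r, t}, v→{r, z}, w→∅, z→{v, w}; now {r, s, t, u, v, w, z}.
That set has 7 states.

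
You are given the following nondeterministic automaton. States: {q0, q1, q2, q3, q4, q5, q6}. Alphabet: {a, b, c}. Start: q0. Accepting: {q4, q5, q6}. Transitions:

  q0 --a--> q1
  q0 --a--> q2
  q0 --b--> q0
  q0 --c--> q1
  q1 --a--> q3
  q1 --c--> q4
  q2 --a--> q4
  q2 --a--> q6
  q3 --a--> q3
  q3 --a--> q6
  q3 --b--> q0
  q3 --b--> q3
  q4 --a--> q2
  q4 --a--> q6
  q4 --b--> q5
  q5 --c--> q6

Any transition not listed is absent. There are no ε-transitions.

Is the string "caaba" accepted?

Start in {q0}.
Read 'c': q0→{q1}; now {q1}.
Read 'a': q1→{q3}; now {q3}.
Read 'a': q3→{q3, q6}; now {q3, q6}.
Read 'b': q3→{q0, q3}, q6→∅; now {q0, q3}.
Read 'a': q0→{q1, q2}, q3→{q3, q6}; now {q1, q2, q3, q6}.
The final set {q1, q2, q3, q6} contains the accepting state q6.

Yes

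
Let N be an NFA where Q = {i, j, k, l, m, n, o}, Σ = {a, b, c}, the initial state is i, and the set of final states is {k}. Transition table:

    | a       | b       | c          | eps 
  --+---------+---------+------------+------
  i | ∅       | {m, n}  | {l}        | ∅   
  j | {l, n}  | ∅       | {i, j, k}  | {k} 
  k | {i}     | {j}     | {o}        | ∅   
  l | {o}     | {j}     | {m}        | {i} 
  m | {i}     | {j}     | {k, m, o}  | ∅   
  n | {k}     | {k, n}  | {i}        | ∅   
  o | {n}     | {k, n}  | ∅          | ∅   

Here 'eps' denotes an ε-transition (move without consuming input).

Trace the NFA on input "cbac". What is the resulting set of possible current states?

{i, l, m, o}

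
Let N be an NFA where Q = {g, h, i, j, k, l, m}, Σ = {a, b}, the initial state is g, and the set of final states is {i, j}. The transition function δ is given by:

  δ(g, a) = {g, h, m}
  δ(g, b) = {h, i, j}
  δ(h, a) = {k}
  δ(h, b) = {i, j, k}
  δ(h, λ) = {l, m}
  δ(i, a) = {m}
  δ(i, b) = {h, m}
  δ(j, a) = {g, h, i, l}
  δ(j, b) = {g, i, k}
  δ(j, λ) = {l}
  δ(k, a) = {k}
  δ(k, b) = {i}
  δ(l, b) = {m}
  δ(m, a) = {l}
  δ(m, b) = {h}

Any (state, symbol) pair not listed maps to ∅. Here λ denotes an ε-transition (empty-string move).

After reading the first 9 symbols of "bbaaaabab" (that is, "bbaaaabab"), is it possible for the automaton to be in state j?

Yes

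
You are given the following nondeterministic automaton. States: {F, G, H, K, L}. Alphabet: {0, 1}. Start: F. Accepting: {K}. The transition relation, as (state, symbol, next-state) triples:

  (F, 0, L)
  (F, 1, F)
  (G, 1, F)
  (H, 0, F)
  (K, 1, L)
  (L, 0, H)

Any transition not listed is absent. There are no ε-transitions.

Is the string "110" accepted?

No

Start in {F}.
Read '1': {F} → {F}.
Read '1': {F} → {F}.
Read '0': {F} → {L}.
The final set {L} contains no accepting state.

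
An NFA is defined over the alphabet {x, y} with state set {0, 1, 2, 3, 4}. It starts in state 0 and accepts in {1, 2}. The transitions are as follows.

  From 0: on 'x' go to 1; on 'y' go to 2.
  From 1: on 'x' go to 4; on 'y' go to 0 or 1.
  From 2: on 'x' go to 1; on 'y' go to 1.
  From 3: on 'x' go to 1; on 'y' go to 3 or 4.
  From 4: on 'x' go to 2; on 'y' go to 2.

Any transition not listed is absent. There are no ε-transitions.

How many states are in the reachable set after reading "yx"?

Start in {0}.
Read 'y': 0→{2}; now {2}.
Read 'x': 2→{1}; now {1}.
That set has 1 state.

1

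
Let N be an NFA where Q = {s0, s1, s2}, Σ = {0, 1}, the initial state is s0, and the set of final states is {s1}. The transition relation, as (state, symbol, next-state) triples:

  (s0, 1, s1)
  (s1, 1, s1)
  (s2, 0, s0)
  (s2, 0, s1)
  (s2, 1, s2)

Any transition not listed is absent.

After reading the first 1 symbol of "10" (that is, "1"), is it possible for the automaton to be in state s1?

Start in {s0}.
Read '1': s0→{s1}; now {s1}.
State s1 is in {s1}.

Yes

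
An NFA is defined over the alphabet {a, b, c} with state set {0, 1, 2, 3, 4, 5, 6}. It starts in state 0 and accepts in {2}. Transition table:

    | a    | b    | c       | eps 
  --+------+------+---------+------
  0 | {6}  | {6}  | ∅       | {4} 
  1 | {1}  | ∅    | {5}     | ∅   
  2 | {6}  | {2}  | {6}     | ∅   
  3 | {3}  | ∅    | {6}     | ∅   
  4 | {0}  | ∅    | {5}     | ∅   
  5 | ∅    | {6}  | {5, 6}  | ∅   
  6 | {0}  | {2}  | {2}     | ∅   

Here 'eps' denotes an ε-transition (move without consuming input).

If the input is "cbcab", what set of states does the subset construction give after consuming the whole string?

Start: ε-closure({0}) = {0, 4}.
Read 'c': {0, 4} → {5}.
Read 'b': {5} → {6}.
Read 'c': {6} → {2}.
Read 'a': {2} → {6}.
Read 'b': {6} → {2}.

{2}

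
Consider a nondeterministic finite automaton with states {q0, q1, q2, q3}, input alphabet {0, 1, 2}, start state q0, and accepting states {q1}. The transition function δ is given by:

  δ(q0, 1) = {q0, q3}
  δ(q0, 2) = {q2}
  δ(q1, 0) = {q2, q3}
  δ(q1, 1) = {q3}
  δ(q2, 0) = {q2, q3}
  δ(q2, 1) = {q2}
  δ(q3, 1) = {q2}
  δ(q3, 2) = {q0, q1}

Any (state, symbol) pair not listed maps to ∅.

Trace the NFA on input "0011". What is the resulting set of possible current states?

Start in {q0}.
Read '0': {q0} → ∅.
The set is empty and remains empty for the remaining 3 symbols.

∅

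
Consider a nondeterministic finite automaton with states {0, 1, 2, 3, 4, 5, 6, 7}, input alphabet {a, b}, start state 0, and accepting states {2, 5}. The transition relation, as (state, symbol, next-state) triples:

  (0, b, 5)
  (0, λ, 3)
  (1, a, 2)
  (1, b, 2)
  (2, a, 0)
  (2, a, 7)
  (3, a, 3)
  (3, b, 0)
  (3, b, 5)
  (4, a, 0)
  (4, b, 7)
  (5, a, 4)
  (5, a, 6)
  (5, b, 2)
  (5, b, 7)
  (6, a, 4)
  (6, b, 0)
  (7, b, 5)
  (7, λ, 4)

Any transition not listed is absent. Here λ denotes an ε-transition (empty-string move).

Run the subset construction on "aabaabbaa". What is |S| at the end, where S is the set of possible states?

3

Start: ε-closure({0}) = {0, 3}.
Read 'a': {0, 3} → {3}.
Read 'a': {3} → {3}.
Read 'b': {3} → {0, 3, 5}.
Read 'a': {0, 3, 5} → {3, 4, 6}.
Read 'a': {3, 4, 6} → {0, 3, 4}.
Read 'b': {0, 3, 4} → {0, 3, 4, 5, 7}.
Read 'b': {0, 3, 4, 5, 7} → {0, 2, 3, 4, 5, 7}.
Read 'a': {0, 2, 3, 4, 5, 7} → {0, 3, 4, 6, 7}.
Read 'a': {0, 3, 4, 6, 7} → {0, 3, 4}.
That set has 3 states.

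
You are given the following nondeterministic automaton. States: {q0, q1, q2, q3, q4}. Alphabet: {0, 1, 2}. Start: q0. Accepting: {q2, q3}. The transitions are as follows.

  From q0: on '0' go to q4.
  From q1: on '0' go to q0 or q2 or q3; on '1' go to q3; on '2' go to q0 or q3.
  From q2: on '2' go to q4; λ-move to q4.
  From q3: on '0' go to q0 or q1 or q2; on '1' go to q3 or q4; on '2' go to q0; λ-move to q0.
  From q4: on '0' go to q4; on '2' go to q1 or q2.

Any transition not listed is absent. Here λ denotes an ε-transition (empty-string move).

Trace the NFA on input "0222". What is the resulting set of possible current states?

Start in {q0}.
Read '0': q0→{q4}; now {q4}.
Read '2': q4→{q1, q2}; union {q1, q2}; ε-closure = {q1, q2, q4}.
Read '2': q1→{q0, q3}, q2→{q4}, q4→{q1, q2}; now {q0, q1, q2, q3, q4}.
Read '2': q0→∅, q1→{q0, q3}, q2→{q4}, q3→{q0}, q4→{q1, q2}; now {q0, q1, q2, q3, q4}.

{q0, q1, q2, q3, q4}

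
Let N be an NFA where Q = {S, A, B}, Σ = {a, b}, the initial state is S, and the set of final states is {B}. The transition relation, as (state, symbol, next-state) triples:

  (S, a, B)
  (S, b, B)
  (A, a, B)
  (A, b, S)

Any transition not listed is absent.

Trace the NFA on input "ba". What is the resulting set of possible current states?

Start in {S}.
Read 'b': S→{B}; now {B}.
Read 'a': B→∅; now ∅.

∅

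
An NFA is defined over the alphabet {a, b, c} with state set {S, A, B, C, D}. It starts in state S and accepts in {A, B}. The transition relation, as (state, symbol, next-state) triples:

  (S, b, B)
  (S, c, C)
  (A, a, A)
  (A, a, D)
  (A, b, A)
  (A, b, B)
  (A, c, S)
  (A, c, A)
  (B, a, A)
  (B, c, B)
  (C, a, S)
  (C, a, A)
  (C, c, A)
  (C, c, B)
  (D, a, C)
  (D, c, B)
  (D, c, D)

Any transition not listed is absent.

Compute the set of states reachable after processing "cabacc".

{S, A, B, C, D}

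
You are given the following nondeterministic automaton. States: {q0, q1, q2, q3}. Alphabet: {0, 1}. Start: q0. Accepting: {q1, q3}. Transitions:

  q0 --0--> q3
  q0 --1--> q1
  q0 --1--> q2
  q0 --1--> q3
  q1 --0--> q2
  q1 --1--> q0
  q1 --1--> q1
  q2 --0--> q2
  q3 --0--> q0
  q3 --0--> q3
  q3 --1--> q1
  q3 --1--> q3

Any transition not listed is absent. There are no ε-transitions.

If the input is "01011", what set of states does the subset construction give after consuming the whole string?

{q0, q1, q3}

Start in {q0}.
Read '0': {q0} → {q3}.
Read '1': {q3} → {q1, q3}.
Read '0': {q1, q3} → {q0, q2, q3}.
Read '1': {q0, q2, q3} → {q1, q2, q3}.
Read '1': {q1, q2, q3} → {q0, q1, q3}.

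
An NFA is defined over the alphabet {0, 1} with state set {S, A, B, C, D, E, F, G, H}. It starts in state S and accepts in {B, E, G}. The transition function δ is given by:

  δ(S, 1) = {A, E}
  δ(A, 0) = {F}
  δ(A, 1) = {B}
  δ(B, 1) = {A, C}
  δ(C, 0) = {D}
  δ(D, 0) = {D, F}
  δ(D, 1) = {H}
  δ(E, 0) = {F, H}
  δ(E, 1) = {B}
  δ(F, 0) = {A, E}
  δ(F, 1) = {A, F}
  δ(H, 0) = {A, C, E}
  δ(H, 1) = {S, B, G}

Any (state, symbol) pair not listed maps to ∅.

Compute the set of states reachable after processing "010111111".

Start in {S}.
Read '0': {S} → ∅.
The set is empty and remains empty for the remaining 8 symbols.

∅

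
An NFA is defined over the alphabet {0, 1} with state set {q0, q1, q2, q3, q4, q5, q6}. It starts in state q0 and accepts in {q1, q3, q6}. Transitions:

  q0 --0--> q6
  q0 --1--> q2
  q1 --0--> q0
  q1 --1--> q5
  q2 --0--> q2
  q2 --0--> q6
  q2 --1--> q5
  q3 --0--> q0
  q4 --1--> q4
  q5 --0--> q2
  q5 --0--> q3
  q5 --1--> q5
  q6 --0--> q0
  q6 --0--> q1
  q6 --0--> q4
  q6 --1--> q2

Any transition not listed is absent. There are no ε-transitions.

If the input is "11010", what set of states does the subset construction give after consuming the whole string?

Start in {q0}.
Read '1': q0→{q2}; now {q2}.
Read '1': q2→{q5}; now {q5}.
Read '0': q5→{q2, q3}; now {q2, q3}.
Read '1': q2→{q5}, q3→∅; now {q5}.
Read '0': q5→{q2, q3}; now {q2, q3}.

{q2, q3}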